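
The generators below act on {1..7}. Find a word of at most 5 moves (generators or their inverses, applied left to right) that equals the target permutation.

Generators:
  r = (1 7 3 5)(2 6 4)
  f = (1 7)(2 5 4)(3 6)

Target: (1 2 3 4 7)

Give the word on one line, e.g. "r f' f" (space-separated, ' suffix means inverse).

r' f' r' f' f'

  after r': (1 5 3 7)(2 4 6)
  after f': (1 2 5 6 4 3)
  after r': (1 4 7)(2 3 5)
  after f': (1 5 4)(2 6 3)
  after f': (1 2 3 4 7)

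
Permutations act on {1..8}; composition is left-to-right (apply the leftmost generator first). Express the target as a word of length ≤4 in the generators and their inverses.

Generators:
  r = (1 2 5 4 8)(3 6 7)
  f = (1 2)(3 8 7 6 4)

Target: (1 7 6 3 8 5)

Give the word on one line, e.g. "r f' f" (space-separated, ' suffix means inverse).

f' f' r' f

  after f': (1 2)(3 4 6 7 8)
  after f': (3 6 8 4 7)
  after r': (1 8 5 2)(4 6)
  after f: (1 7 6 3 8 5)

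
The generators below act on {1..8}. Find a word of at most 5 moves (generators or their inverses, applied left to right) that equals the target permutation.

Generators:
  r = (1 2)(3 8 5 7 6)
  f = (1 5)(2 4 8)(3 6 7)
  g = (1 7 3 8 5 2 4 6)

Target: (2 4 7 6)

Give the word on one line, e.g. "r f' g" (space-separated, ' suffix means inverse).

  after g: (1 7 3 8 5 2 4 6)
  after r': (1 5)(2 4 7 6)
  after f: (2 8)(3 6 4)
  after f: (1 5)(3 7)(4 6 8)
  after f: (2 4 7 6)

g r' f f f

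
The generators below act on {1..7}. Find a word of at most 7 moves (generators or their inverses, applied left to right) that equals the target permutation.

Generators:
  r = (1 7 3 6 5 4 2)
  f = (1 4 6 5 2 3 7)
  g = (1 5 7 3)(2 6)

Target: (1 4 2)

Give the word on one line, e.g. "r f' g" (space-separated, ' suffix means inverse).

  after g': (1 3 7 5)(2 6)
  after g': (1 7)(3 5)
  after f': (1 3 6 4)(2 5)
  after g: (2 7 3)(4 5 6)
  after f: (1 4 2)

g' g' f' g f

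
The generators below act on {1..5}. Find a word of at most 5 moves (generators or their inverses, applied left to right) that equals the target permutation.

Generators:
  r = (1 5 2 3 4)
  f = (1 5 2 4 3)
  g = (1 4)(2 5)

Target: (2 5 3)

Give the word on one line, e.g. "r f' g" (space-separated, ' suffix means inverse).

  after r': (1 4 3 2 5)
  after r': (1 3 5 4 2)
  after g': (1 3 2 4 5)
  after f': (1 4)(3 5)
  after g': (2 5 3)

r' r' g' f' g'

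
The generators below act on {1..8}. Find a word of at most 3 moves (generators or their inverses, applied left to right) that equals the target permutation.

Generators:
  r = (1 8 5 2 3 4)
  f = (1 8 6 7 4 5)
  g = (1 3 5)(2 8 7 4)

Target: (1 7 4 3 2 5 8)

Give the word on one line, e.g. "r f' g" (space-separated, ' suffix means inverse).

  after r: (1 8 5 2 3 4)
  after g: (1 7 4 3 2 5 8)

r g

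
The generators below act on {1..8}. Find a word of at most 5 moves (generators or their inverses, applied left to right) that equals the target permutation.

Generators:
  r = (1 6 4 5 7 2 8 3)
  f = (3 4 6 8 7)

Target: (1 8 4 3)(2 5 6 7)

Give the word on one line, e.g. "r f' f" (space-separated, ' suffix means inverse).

  after f: (3 4 6 8 7)
  after r': (1 3 6 2 7 8 5 4)
  after r': (1 8 4 3)(2 5 6 7)

f r' r'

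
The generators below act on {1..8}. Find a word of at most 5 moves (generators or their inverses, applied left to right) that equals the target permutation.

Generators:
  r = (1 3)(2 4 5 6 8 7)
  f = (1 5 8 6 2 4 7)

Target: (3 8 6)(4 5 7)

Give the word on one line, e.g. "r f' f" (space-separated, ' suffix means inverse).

  after r': (1 3)(2 7 8 6 5 4)
  after f': (1 3 7 5 2 4 6)
  after r': (3 8 6)(4 5 7)

r' f' r'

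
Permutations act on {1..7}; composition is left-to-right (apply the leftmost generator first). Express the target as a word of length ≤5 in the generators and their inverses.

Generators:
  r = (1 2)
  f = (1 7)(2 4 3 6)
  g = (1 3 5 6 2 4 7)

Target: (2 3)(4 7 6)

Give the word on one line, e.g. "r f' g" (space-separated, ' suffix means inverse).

f' r' f'

  after f': (1 7)(2 6 3 4)
  after r': (1 7 2 6 3 4)
  after f': (2 3)(4 7 6)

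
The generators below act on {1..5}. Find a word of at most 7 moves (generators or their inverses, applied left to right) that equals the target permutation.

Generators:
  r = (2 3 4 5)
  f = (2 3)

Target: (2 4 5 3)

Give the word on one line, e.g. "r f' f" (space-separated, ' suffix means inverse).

  after f: (2 3)
  after r': (3 5 4)
  after r': (2 5 3 4)
  after r': (2 4 5)
  after f: (2 4 5 3)

f r' r' r' f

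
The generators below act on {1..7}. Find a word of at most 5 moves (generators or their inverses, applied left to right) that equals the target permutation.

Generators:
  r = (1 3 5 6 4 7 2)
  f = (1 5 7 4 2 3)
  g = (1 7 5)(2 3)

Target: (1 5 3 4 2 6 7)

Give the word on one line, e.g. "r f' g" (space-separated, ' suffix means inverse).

  after f': (1 3 2 4 7 5)
  after r': (2 6 5)(3 7)
  after f: (1 5 3 4 2 6 7)

f' r' f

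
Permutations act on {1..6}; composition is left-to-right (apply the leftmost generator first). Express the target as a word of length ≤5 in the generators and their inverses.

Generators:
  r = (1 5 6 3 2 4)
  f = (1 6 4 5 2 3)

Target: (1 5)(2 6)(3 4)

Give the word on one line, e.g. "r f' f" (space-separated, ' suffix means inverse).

  after f: (1 6 4 5 2 3)
  after f: (1 4 2)(3 6 5)
  after f: (1 5)(2 6)(3 4)

f f f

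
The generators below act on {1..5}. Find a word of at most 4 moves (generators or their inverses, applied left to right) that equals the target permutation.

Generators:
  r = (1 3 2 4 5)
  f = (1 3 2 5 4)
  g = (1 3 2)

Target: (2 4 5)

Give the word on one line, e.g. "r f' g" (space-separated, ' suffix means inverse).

f' r' f' g'

  after f': (1 4 5 2 3)
  after r': (1 2)(3 5)
  after f': (1 3 2 4 5)
  after g': (2 4 5)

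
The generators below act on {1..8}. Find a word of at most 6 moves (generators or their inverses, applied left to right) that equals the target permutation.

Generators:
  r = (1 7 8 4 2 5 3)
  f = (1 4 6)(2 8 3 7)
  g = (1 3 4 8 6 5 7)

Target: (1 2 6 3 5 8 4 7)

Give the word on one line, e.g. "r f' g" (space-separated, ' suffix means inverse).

  after f: (1 4 6)(2 8 3 7)
  after r: (1 2 4 6 7 5 3 8)
  after g: (1 2 8 3 6)(4 5)
  after g: (1 2 6 3 5 8 4 7)

f r g g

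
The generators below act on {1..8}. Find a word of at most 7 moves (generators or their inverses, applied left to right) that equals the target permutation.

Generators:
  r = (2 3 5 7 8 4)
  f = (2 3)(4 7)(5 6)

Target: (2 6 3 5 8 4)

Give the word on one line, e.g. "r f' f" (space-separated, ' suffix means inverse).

  after r': (2 4 8 7 5 3)
  after f': (2 7 6 5)(4 8)
  after r': (2 5 4 7 6 3)
  after f: (2 6)(5 7)
  after r: (2 6 3 5 8 4)

r' f' r' f r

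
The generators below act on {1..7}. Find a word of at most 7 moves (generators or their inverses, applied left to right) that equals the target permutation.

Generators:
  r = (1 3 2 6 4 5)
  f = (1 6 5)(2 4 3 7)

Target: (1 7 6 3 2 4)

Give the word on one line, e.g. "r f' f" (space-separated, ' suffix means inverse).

r' r' f f r'

  after r': (1 5 4 6 2 3)
  after r': (1 4 2)(3 5 6)
  after f: (1 3)(2 6 7)
  after f: (1 7 4 3 6 2 5)
  after r': (1 7 6 3 2 4)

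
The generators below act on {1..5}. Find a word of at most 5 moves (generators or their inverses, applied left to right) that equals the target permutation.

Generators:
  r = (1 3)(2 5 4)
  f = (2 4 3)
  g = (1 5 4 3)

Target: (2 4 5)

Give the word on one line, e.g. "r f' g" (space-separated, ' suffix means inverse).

g f' g'

  after g: (1 5 4 3)
  after f': (1 5 2 3)
  after g': (2 4 5)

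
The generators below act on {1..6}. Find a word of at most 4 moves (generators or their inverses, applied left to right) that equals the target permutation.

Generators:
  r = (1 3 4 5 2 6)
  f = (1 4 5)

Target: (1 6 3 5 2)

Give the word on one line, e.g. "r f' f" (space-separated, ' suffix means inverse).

  after f': (1 5 4)
  after r: (1 2 6)(3 4)
  after r: (1 6 3 5 2)

f' r r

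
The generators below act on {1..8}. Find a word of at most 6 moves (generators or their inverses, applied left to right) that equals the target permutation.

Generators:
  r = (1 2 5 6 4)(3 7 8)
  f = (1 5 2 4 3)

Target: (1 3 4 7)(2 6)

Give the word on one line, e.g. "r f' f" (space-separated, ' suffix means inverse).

  after f': (1 3 4 2 5)
  after r': (1 8 7 3 6 5 4)
  after f': (1 8 7 4 3 6)(2 5)
  after r: (1 3 4 7)(2 6)

f' r' f' r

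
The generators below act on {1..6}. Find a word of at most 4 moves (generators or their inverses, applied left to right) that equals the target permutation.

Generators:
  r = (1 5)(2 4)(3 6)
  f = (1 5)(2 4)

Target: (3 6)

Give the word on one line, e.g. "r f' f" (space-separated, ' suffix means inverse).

r' f'

  after r': (1 5)(2 4)(3 6)
  after f': (3 6)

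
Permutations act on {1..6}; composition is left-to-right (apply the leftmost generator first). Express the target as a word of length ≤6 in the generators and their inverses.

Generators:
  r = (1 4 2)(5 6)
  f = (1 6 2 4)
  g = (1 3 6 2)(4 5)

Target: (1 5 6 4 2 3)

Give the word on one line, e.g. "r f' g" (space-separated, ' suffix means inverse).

g' r r g' f'

  after g': (1 2 6 3)(4 5)
  after r: (2 5)(3 4 6)
  after r: (1 4 5)(2 6 3)
  after g': (1 5 2 3 6)
  after f': (1 5 6 4 2 3)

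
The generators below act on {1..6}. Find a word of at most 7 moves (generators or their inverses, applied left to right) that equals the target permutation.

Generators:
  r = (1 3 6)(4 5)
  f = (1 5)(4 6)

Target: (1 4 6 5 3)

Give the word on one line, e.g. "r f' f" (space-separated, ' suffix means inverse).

r r r f r'

  after r: (1 3 6)(4 5)
  after r: (1 6 3)
  after r: (4 5)
  after f: (1 5 6 4)
  after r': (1 4 6 5 3)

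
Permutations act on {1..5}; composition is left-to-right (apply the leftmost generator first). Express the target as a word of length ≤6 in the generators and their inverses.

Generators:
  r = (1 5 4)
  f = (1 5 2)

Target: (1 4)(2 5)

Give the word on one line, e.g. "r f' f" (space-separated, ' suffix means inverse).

  after r': (1 4 5)
  after f': (1 4)(2 5)
  after r: (2 4 5)
  after r: (1 5 2)
  after r: (1 4)(2 5)

r' f' r r r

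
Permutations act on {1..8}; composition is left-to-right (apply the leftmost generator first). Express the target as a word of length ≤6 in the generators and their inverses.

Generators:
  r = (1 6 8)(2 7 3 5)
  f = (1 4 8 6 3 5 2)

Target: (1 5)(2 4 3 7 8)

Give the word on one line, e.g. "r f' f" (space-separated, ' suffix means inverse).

r' f' f' f' f'

  after r': (1 8 6)(2 5 3 7)
  after f': (1 4)(2 3 7 5 6)
  after f': (2 6 5 8 4)(3 7)
  after f': (1 2 8)(3 7 6)(4 5)
  after f': (1 5)(2 4 3 7 8)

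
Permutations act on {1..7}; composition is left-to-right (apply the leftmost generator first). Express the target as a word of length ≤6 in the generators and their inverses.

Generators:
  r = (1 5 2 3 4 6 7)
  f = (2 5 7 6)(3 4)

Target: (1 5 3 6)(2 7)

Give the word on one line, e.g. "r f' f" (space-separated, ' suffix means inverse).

  after f: (2 5 7 6)(3 4)
  after f: (2 7)(5 6)
  after f: (2 6 7 5)(3 4)
  after r: (1 5 3 6)(2 7)

f f f r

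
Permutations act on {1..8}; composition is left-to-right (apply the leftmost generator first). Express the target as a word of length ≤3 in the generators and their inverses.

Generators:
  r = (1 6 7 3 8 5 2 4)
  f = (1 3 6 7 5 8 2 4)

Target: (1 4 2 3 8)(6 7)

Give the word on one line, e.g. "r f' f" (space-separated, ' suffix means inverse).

  after r': (1 4 2 5 8 3 7 6)
  after f: (2 8 6 3 5)
  after r': (1 4 2 3 8)(6 7)

r' f r'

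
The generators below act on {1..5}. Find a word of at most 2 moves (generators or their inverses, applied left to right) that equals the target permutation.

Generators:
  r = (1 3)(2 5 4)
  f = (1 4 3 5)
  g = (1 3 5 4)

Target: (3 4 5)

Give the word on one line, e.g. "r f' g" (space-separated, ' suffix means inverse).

f g

  after f: (1 4 3 5)
  after g: (3 4 5)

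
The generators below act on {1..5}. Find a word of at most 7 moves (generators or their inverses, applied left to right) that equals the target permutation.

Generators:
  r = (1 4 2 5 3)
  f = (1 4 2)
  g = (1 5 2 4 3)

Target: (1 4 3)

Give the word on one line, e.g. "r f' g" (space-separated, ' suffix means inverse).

  after r': (1 3 5 2 4)
  after g': (1 4 3)
  after f': (2 4 3)
  after f': (1 2)(3 4)
  after f': (1 4 3)

r' g' f' f' f'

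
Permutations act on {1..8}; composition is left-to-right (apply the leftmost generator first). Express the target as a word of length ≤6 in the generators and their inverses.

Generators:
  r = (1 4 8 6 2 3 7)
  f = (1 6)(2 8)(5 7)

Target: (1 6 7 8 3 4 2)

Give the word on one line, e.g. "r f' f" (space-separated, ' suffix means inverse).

r f' f' r r

  after r: (1 4 8 6 2 3 7)
  after f': (1 4 2 3 5 7 6 8)
  after f': (1 4 8 6 2 3 7)
  after r: (1 8 2 7 4 6 3)
  after r: (1 6 7 8 3 4 2)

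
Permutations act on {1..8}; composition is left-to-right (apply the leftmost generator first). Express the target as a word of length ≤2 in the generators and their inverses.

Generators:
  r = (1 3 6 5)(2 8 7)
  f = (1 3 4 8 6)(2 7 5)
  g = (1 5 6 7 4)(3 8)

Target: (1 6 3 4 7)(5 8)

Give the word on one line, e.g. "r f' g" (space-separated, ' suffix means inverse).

  after f: (1 3 4 8 6)(2 7 5)
  after r: (1 6 3 4 7)(5 8)

f r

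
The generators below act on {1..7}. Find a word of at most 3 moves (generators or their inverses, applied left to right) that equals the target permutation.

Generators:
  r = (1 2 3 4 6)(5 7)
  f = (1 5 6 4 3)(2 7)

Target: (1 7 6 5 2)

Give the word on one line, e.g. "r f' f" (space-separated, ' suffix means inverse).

  after r: (1 2 3 4 6)(5 7)
  after f: (1 7 6 5 2)

r f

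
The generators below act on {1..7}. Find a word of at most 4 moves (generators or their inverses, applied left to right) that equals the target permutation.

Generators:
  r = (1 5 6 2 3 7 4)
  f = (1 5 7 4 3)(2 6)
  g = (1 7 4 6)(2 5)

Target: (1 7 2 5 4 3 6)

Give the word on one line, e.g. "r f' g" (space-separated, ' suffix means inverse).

  after r': (1 4 7 3 2 6 5)
  after r': (1 7 2 5 4 3 6)

r' r'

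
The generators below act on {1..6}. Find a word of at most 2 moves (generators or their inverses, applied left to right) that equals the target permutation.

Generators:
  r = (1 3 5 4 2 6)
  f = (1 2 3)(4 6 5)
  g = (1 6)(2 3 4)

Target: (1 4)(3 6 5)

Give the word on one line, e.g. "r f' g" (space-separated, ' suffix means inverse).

  after f: (1 2 3)(4 6 5)
  after g': (1 4)(3 6 5)

f g'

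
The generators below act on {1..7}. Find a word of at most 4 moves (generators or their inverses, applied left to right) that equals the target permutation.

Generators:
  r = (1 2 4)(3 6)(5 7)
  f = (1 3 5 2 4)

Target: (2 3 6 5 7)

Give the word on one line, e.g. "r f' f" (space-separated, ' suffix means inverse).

r' f

  after r': (1 4 2)(3 6)(5 7)
  after f: (2 3 6 5 7)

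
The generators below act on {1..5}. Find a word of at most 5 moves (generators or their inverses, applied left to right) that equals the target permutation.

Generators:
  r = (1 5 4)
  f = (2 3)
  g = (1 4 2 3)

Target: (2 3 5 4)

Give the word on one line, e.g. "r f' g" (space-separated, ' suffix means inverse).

  after g: (1 4 2 3)
  after f: (1 4 3)
  after r: (3 5 4)
  after f: (2 3 5 4)

g f r f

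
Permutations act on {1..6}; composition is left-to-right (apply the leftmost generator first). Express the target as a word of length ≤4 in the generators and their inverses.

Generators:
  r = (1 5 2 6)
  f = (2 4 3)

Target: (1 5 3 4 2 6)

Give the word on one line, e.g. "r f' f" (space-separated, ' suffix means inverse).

r f'

  after r: (1 5 2 6)
  after f': (1 5 3 4 2 6)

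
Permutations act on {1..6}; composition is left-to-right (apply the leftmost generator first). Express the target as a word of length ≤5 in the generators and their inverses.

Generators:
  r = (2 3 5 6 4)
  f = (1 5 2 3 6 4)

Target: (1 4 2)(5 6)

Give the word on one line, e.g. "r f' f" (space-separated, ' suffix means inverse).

r' r' r' f'

  after r': (2 4 6 5 3)
  after r': (2 6 3 4 5)
  after r': (2 5 4 3 6)
  after f': (1 4 2)(5 6)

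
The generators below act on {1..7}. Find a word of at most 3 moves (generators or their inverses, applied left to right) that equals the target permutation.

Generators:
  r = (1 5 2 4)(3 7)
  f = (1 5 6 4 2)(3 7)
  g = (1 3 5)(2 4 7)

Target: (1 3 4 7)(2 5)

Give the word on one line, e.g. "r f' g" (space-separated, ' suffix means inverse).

  after g: (1 3 5)(2 4 7)
  after r: (1 7 4 3 2)
  after r: (1 3 4 7)(2 5)

g r r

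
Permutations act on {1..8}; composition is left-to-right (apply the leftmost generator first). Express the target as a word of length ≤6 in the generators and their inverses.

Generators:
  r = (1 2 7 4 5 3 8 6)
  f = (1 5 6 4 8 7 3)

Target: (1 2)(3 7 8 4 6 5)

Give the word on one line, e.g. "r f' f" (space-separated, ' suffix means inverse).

f' r f r' f'

  after f': (1 3 7 8 4 6 5)
  after r: (1 8 5 2 7 6 3 4)
  after f: (1 7 4 5 2 3 8 6)
  after r': (1 2 5)
  after f': (1 2)(3 7 8 4 6 5)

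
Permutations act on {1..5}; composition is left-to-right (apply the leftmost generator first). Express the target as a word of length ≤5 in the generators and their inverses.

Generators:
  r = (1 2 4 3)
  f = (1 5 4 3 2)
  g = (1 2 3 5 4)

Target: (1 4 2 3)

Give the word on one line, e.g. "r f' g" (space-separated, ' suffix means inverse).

  after f': (1 2 3 4 5)
  after r': (2 4 5 3)
  after g: (1 2)
  after g: (1 3 5 4)
  after f': (1 4 2 3)

f' r' g g f'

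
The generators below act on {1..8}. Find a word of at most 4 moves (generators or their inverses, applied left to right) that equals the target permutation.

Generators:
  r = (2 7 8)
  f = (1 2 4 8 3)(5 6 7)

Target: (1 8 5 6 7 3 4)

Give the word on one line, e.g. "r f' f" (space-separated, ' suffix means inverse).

  after r': (2 8 7)
  after f': (1 3 8 6 5 7)(2 4)
  after f': (1 8 5 6 7 3 4)

r' f' f'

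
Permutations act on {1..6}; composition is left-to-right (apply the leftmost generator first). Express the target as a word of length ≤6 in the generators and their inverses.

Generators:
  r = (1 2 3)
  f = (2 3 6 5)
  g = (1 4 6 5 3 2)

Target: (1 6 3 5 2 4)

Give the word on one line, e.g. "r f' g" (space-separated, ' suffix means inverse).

  after r': (1 3 2)
  after f: (1 6 5 2)
  after g: (1 5)(2 4 6 3)
  after f': (1 6 2 4 3 5)
  after r: (1 6 3 5 2 4)

r' f g f' r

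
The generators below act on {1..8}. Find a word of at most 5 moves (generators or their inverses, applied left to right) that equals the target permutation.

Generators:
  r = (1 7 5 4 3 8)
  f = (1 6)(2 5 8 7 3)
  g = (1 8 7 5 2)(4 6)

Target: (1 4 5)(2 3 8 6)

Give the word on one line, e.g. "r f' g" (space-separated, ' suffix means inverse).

g r' f' r r

  after g: (1 8 7 5 2)(4 6)
  after r': (1 3 4 6 5 2 8)
  after f': (1 7 8 6 2 5 3 4)
  after r: (1 5 8 6 2 4 7)
  after r: (1 4 5)(2 3 8 6)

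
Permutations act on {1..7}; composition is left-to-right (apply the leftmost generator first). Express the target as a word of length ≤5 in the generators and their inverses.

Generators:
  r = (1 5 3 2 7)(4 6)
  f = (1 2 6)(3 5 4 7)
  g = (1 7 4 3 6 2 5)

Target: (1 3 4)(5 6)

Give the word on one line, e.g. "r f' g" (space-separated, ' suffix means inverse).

  after r': (1 7 2 3 5)(4 6)
  after g': (2 4 3)(6 7)
  after f: (1 2 7)(3 6)(4 5)
  after r': (1 3 4)(5 6)

r' g' f r'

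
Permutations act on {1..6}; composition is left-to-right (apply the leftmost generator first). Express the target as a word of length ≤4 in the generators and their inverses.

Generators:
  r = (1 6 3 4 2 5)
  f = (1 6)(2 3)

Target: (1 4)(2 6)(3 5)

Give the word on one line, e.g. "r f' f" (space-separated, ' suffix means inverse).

  after r: (1 6 3 4 2 5)
  after r: (1 3 2)(4 5 6)
  after r: (1 4)(2 6)(3 5)

r r r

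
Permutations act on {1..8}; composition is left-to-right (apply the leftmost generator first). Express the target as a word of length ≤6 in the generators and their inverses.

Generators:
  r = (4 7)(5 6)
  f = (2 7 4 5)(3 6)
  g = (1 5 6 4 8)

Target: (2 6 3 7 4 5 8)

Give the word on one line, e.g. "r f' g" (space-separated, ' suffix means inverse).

  after f: (2 7 4 5)(3 6)
  after g': (1 8 4)(2 7 6 3 5)
  after f: (1 8 5 7 3 2 4)
  after f: (1 8 2 5 4)(3 7 6)
  after g: (2 6 3 7 4 5 8)

f g' f f g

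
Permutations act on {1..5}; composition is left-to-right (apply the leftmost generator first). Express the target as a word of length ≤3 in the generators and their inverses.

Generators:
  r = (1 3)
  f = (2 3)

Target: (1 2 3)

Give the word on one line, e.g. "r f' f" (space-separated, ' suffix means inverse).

  after r': (1 3)
  after f: (1 2 3)

r' f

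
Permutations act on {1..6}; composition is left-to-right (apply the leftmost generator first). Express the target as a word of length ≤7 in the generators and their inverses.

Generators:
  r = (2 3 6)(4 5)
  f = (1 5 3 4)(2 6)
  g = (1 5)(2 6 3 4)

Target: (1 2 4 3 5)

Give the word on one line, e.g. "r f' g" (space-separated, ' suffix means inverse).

  after f': (1 4 3 5)(2 6)
  after g: (1 2 3)
  after r: (1 3)(2 6)(4 5)
  after r: (1 6 3)
  after g': (1 2 4 3 5)

f' g r r g'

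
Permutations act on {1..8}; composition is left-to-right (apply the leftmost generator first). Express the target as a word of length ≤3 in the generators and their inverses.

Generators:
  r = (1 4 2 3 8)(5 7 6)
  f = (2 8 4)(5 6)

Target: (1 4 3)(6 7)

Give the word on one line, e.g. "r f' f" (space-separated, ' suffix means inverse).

r f r'

  after r: (1 4 2 3 8)(5 7 6)
  after f: (1 2 3 4 8)(5 7)
  after r': (1 4 3)(6 7)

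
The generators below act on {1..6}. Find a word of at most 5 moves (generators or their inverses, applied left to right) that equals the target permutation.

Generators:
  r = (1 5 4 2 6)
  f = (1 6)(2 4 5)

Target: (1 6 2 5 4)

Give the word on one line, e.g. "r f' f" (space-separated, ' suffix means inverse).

f' r f

  after f': (1 6)(2 5 4)
  after r: (2 4 6 5)
  after f: (1 6 2 5 4)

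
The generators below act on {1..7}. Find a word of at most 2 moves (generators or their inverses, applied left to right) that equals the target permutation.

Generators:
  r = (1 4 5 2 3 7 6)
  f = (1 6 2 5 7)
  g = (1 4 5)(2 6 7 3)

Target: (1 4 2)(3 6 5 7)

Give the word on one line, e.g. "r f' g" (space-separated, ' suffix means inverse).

g f'

  after g: (1 4 5)(2 6 7 3)
  after f': (1 4 2)(3 6 5 7)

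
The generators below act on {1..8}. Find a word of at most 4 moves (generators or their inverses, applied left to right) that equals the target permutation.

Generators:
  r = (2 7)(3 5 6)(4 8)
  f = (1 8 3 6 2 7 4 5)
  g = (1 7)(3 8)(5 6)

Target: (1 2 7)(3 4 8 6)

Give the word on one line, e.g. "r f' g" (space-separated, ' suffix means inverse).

g' r'

  after g': (1 7)(3 8)(5 6)
  after r': (1 2 7)(3 4 8 6)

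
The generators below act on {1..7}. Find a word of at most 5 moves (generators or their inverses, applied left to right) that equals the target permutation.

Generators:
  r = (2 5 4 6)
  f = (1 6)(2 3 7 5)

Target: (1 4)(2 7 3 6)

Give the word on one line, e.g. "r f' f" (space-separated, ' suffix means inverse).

  after r: (2 5 4 6)
  after f': (1 6 5 4)(2 7 3)
  after r': (1 4)(2 7 3 6)

r f' r'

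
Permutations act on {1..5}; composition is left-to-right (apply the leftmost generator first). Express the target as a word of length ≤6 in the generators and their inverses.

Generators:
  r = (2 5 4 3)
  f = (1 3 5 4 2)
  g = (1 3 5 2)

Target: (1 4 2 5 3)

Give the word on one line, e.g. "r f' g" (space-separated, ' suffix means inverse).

  after g: (1 3 5 2)
  after f: (1 5)(2 3 4)
  after g': (1 3 4 5 2)
  after f: (1 5)(2 3)
  after f: (1 4 2 5 3)

g f g' f f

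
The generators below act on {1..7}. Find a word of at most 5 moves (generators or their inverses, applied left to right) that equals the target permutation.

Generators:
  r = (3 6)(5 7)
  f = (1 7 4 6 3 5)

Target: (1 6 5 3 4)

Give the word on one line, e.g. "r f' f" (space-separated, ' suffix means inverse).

  after f: (1 7 4 6 3 5)
  after f: (1 4 3)(5 7 6)
  after f: (1 6)(3 7)(4 5)
  after f: (1 3 4)(5 6 7)
  after r: (1 6 5 3 4)

f f f f r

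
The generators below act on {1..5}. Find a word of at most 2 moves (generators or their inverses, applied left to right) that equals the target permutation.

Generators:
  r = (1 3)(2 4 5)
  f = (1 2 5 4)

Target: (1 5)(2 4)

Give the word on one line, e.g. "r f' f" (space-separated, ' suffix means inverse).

  after f: (1 2 5 4)
  after f: (1 5)(2 4)

f f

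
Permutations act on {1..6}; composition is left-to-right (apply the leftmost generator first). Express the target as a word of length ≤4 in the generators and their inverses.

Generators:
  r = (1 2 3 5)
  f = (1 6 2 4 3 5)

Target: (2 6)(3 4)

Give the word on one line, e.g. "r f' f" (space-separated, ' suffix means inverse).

  after f': (1 5 3 4 2 6)
  after r: (2 6)(3 4)

f' r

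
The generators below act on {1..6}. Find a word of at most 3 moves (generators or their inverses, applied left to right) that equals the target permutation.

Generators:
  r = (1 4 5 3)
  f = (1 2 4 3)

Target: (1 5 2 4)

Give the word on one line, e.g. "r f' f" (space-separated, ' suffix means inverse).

  after f': (1 3 4 2)
  after r': (1 5 4 2 3)
  after f': (1 5 2 4)

f' r' f'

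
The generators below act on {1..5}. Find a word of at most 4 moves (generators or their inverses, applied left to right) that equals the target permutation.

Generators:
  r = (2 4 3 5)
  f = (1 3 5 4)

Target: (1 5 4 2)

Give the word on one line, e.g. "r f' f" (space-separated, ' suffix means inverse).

  after r: (2 4 3 5)
  after f: (1 3 4 5 2)
  after r: (1 5 4 2)

r f r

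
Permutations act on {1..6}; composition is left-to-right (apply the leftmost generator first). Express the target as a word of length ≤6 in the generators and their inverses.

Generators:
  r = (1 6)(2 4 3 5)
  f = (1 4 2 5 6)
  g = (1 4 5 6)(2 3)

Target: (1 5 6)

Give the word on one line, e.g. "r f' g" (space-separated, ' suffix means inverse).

  after r': (1 6)(2 5 3 4)
  after r': (2 3)(4 5)
  after f: (1 4 6)(2 3 5)
  after r': (1 2 4)
  after f: (1 5 6)

r' r' f r' f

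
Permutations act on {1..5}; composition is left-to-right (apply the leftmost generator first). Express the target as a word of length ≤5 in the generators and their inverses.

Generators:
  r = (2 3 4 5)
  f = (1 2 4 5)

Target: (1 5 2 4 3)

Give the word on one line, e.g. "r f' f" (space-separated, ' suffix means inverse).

r r r f'

  after r: (2 3 4 5)
  after r: (2 4)(3 5)
  after r: (2 5 4 3)
  after f': (1 5 2 4 3)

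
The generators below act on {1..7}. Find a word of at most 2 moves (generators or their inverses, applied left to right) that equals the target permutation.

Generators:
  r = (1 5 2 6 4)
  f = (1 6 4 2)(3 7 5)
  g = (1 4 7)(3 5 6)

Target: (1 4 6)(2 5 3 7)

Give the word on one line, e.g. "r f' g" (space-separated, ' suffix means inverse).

  after f: (1 6 4 2)(3 7 5)
  after r: (1 4 6)(2 5 3 7)

f r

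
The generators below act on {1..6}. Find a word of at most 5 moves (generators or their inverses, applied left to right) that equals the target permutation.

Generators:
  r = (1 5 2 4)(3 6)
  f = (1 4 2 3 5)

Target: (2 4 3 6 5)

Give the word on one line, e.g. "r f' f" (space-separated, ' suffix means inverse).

r f' f' r' r'

  after r: (1 5 2 4)(3 6)
  after f': (1 3 6 2)(4 5)
  after f': (1 2 5)(3 6 4)
  after r': (1 5 4 6 2)
  after r': (2 4 3 6 5)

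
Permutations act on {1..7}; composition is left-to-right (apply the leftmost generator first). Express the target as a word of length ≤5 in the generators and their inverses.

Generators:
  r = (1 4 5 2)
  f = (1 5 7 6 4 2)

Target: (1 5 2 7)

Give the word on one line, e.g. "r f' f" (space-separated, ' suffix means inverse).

  after f': (1 2 4 6 7 5)
  after r: (2 5 4 6 7)
  after f: (1 5 2 7)

f' r f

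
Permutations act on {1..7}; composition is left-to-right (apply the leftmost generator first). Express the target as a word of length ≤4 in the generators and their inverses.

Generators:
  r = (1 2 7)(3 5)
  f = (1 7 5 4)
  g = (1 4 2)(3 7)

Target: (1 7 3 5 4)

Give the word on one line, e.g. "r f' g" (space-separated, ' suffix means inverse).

f r' r' r'

  after f: (1 7 5 4)
  after r': (1 2)(3 5 4 7)
  after r': (2 7 5 4)
  after r': (1 7 3 5 4)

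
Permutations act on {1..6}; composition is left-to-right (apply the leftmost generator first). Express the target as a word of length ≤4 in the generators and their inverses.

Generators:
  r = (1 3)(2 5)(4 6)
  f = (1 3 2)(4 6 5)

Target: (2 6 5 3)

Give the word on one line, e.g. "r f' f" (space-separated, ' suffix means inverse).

r' f'

  after r': (1 3)(2 5)(4 6)
  after f': (2 6 5 3)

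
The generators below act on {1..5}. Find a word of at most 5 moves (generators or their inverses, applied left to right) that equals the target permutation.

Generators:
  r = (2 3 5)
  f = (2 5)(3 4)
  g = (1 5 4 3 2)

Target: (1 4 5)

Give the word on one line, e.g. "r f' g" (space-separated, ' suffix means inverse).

  after g': (1 2 3 4 5)
  after r: (1 3 4 2 5)
  after f': (1 4 5)

g' r f'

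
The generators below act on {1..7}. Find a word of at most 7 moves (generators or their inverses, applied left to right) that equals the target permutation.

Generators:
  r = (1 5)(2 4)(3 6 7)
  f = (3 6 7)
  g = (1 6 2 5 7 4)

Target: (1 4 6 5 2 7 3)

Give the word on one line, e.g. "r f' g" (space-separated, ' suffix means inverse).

  after r: (1 5)(2 4)(3 6 7)
  after g: (1 7 3 2)(4 5 6)
  after r': (1 6 2 5 3 4)
  after f: (1 7 3 4)(2 5 6)
  after g: (1 4 6 5 2 7 3)

r g r' f g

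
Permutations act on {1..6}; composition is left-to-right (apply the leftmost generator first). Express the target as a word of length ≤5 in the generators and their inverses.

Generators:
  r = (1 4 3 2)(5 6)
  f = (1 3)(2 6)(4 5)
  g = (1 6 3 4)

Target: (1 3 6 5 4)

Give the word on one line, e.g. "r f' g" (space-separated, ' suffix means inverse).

r' g r r g'

  after r': (1 2 3 4)(5 6)
  after g: (1 2 4 6 5 3)
  after r: (2 3 4 5)
  after r: (1 4 6 5)
  after g': (1 3 6 5 4)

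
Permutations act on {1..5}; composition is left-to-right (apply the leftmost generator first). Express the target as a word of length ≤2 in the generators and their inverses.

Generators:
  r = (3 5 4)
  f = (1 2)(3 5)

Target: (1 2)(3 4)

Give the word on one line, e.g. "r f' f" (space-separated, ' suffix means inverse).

  after f': (1 2)(3 5)
  after r: (1 2)(3 4)

f' r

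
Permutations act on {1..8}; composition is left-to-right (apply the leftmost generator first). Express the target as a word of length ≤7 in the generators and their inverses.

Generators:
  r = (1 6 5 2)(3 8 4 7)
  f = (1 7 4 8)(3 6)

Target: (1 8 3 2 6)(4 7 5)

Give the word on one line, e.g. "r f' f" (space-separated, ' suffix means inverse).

  after f': (1 8 4 7)(3 6)
  after r: (1 4 3 5 2)(6 8 7)
  after r: (1 7 5)(2 6 4 8 3)
  after f: (1 4)(2 3)(5 7)(6 8)
  after f: (1 8 3 2 6)(4 7 5)

f' r r f f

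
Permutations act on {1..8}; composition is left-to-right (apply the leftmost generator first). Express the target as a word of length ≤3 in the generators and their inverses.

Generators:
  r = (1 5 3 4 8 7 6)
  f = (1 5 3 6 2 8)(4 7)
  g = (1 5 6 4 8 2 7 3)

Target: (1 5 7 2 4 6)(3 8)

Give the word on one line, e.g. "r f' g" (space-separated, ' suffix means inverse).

r f r'

  after r: (1 5 3 4 8 7 6)
  after f: (1 3 7 2 8 4)(5 6)
  after r': (1 5 7 2 4 6)(3 8)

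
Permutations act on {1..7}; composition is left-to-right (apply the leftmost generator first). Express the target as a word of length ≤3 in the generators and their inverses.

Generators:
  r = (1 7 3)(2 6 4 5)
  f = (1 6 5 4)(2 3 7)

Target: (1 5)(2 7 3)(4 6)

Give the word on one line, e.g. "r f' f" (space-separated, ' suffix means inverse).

f f

  after f: (1 6 5 4)(2 3 7)
  after f: (1 5)(2 7 3)(4 6)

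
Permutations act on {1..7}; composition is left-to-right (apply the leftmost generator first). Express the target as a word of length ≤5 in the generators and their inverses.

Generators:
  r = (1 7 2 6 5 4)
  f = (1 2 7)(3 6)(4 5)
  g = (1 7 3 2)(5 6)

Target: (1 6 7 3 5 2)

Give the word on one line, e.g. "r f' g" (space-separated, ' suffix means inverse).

  after r': (1 4 5 6 2 7)
  after f': (1 5 3 6)
  after g: (1 6 7 3 5 2)

r' f' g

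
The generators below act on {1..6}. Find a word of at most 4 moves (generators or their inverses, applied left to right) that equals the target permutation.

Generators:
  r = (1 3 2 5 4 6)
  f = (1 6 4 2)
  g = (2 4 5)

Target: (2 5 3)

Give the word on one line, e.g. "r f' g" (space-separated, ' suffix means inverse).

g f r

  after g: (2 4 5)
  after f: (1 6 4 5)
  after r: (2 5 3)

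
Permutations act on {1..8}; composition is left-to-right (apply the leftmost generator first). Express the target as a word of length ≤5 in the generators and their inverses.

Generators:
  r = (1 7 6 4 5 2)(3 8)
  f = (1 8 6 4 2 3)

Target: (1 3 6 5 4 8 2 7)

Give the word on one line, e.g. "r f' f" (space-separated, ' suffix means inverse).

  after r: (1 7 6 4 5 2)(3 8)
  after r: (1 6 5)(2 7 4)
  after f: (1 4 3)(2 7)(5 8 6)
  after f: (1 2 7 3 8 4)(5 6)
  after f: (1 3 6 5 4 8 2 7)

r r f f f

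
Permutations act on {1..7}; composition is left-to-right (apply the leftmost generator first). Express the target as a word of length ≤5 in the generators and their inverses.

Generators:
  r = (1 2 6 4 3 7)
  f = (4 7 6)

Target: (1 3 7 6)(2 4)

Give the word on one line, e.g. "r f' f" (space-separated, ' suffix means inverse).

  after r': (1 7 3 4 6 2)
  after r': (1 3 6)(2 7 4)
  after f': (1 3 7 6)(2 4)

r' r' f'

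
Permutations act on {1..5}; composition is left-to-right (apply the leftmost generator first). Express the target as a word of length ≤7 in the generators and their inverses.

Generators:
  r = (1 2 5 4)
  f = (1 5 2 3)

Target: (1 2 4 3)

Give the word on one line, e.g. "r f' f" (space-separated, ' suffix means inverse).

  after r: (1 2 5 4)
  after f: (1 3)(4 5)
  after f: (2 3 5 4)
  after f: (1 5 4 3 2)
  after r': (1 2 4 3)

r f f f r'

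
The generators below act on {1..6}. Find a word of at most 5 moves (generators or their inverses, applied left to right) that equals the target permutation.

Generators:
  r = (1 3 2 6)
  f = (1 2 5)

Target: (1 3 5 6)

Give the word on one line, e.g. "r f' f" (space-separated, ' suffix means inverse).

  after f: (1 2 5)
  after r': (1 3)(2 5 6)
  after f': (1 3 5 6)

f r' f'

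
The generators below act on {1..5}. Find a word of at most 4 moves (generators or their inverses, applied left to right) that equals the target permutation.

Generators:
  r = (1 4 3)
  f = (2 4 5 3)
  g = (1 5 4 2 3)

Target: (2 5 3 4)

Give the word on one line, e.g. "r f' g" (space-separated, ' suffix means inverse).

  after r': (1 3 4)
  after g': (1 2 4 3 5)
  after f: (1 4 2 5)
  after r': (2 5 3 4)

r' g' f r'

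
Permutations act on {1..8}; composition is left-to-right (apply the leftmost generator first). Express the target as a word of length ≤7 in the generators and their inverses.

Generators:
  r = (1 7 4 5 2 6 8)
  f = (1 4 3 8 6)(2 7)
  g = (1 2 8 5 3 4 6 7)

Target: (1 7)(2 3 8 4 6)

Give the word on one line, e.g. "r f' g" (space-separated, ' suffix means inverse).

r f' r f g'

  after r: (1 7 4 5 2 6 8)
  after f': (1 2 8 6 3 4 5 7)
  after r: (1 6 3 5 4 2)
  after f: (2 4 7)(3 5)(6 8)
  after g': (1 7)(2 3 8 4 6)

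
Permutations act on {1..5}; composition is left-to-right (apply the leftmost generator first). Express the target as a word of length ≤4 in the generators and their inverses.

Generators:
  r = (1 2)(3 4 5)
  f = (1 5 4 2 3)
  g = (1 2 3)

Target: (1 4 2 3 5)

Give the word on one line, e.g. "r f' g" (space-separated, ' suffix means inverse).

  after r': (1 2)(3 5 4)
  after f: (1 3 4)(2 5)
  after r: (1 4 2 3 5)

r' f r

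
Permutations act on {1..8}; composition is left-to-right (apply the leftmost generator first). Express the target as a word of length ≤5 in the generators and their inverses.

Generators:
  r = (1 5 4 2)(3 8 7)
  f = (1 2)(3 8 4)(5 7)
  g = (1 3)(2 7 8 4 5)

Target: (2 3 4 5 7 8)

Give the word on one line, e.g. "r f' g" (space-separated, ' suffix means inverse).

r' g' r'

  after r': (1 2 4 5)(3 7 8)
  after g': (1 5 3 2 8)
  after r': (2 3 4 5 7 8)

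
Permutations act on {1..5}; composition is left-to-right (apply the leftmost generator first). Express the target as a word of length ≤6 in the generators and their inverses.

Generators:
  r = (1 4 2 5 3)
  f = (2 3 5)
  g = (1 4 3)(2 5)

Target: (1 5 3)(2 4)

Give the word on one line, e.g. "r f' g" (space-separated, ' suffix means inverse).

r' r' r' g'

  after r': (1 3 5 2 4)
  after r': (1 5 4 3 2)
  after r': (1 2 3 4 5)
  after g': (1 5 3)(2 4)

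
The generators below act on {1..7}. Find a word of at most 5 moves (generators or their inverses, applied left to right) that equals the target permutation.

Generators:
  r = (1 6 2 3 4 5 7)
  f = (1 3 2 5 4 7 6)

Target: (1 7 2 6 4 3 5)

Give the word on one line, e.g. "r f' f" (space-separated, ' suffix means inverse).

  after r: (1 6 2 3 4 5 7)
  after f: (3 7)(5 6)
  after r': (1 7 2 6 4 3 5)

r f r'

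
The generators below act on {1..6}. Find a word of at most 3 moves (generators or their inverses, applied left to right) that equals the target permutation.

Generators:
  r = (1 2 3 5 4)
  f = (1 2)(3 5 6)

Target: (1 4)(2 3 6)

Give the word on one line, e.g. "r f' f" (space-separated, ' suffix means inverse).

  after r: (1 2 3 5 4)
  after f: (2 5 4)(3 6)
  after r': (1 4)(2 3 6)

r f r'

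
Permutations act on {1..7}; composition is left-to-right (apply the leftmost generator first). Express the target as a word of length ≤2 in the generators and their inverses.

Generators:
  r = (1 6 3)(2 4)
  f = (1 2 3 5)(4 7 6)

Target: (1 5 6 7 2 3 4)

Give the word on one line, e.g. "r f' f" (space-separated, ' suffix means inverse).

f' r'

  after f': (1 5 3 2)(4 6 7)
  after r': (1 5 6 7 2 3 4)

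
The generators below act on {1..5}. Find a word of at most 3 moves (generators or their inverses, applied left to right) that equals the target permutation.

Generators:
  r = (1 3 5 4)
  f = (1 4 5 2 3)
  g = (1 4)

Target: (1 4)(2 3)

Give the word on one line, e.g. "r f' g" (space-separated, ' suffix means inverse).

g f' r'

  after g: (1 4)
  after f': (2 5 4 3)
  after r': (1 4)(2 3)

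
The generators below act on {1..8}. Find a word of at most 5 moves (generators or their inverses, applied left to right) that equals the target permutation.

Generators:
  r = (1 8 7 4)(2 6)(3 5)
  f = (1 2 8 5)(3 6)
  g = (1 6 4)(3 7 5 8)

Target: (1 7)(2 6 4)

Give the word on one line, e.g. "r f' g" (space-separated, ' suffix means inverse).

g g r'

  after g: (1 6 4)(3 7 5 8)
  after g: (1 4 6)(3 5)(7 8)
  after r': (1 7)(2 6 4)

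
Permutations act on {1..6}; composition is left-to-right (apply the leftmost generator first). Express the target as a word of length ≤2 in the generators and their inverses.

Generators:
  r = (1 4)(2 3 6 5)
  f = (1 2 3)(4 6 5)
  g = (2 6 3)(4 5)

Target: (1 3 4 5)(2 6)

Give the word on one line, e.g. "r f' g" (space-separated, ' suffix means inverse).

f r

  after f: (1 2 3)(4 6 5)
  after r: (1 3 4 5)(2 6)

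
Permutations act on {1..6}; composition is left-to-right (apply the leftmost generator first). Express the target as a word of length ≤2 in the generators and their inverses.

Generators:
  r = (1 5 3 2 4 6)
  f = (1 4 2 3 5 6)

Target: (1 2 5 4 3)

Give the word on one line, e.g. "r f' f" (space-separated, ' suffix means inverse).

f r'

  after f: (1 4 2 3 5 6)
  after r': (1 2 5 4 3)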